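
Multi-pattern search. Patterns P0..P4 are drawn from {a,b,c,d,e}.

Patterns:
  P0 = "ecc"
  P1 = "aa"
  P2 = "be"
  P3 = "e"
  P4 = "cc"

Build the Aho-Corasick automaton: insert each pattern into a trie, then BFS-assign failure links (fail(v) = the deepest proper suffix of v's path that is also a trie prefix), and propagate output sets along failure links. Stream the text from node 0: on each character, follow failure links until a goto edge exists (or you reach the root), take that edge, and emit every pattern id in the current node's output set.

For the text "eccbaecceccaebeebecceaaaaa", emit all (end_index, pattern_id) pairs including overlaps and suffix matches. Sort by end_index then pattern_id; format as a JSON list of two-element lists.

Construct AC machine:
Trie nodes:
  0='ε' goto a→4 b→6 c→8 e→1
  1='e' goto c→2  [P3 ends]
  2='ec' goto c→3
  3='ecc' goto ·  [P0 ends]
  4='a' goto a→5
  5='aa' goto ·  [P1 ends]
  6='b' goto e→7
  7='be' goto ·  [P2 ends]
  8='c' goto c→9
  9='cc' goto ·  [P4 ends]

BFS fail/out derivation:
  fail(1) 'e': from fail(0)=0 chase 'e': 0 ⇒ 0;  out={3}∪out(0)={3}
  fail(4) 'a': from fail(0)=0 chase 'a': 0 ⇒ 0;  out=∅∪out(0)=∅
  fail(6) 'b': from fail(0)=0 chase 'b': 0 ⇒ 0;  out=∅∪out(0)=∅
  fail(8) 'c': from fail(0)=0 chase 'c': 0 ⇒ 0;  out=∅∪out(0)=∅
  fail(2) 'ec': from fail(1)=0 chase 'c': 0 ⇒ 8;  out=∅∪out(8)=∅
  fail(5) 'aa': from fail(4)=0 chase 'a': 0 ⇒ 4;  out={1}∪out(4)={1}
  fail(7) 'be': from fail(6)=0 chase 'e': 0 ⇒ 1;  out={2}∪out(1)={2,3}
  fail(9) 'cc': from fail(8)=0 chase 'c': 0 ⇒ 8;  out={4}∪out(8)={4}
  fail(3) 'ecc': from fail(2)=8 chase 'c': 8 ⇒ 9;  out={0}∪out(9)={0,4}

Run:
i=0 'e': node 0→1  → match P3@[0:0]
i=1 'c': node 1→2
i=2 'c': node 2→3  → match P0@[0:2],P4@[1:2]
i=3 'b': node 3→6 (fail-walked)
i=4 'a': node 6→4 (fail-walked)
i=5 'e': node 4→1 (fail-walked)  → match P3@[5:5]
i=6 'c': node 1→2
i=7 'c': node 2→3  → match P0@[5:7],P4@[6:7]
i=8 'e': node 3→1 (fail-walked)  → match P3@[8:8]
i=9 'c': node 1→2
i=10 'c': node 2→3  → match P0@[8:10],P4@[9:10]
i=11 'a': node 3→4 (fail-walked)
i=12 'e': node 4→1 (fail-walked)  → match P3@[12:12]
i=13 'b': node 1→6 (fail-walked)
i=14 'e': node 6→7  → match P2@[13:14],P3@[14:14]
i=15 'e': node 7→1 (fail-walked)  → match P3@[15:15]
i=16 'b': node 1→6 (fail-walked)
i=17 'e': node 6→7  → match P2@[16:17],P3@[17:17]
i=18 'c': node 7→2 (fail-walked)
i=19 'c': node 2→3  → match P0@[17:19],P4@[18:19]
i=20 'e': node 3→1 (fail-walked)  → match P3@[20:20]
i=21 'a': node 1→4 (fail-walked)
i=22 'a': node 4→5  → match P1@[21:22]
i=23 'a': node 5→5 (fail-walked)  → match P1@[22:23]
i=24 'a': node 5→5 (fail-walked)  → match P1@[23:24]
i=25 'a': node 5→5 (fail-walked)  → match P1@[24:25]

All matches (sorted): [[0,3],[2,0],[2,4],[5,3],[7,0],[7,4],[8,3],[10,0],[10,4],[12,3],[14,2],[14,3],[15,3],[17,2],[17,3],[19,0],[19,4],[20,3],[22,1],[23,1],[24,1],[25,1]]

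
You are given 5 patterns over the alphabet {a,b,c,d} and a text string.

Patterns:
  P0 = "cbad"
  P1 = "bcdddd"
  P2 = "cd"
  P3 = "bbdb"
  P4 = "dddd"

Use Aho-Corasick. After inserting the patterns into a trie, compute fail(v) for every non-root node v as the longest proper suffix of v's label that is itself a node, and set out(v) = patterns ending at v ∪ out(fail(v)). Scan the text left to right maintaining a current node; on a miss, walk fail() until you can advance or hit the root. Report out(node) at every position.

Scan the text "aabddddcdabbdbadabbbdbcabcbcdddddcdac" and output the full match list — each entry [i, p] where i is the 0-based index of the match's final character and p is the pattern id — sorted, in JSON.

Build:
Trie nodes:
  n0 'ε': b→5 c→1 d→15
  n1 'c': b→2 d→11
  n2 'cb': a→3
  n3 'cba': d→4
  n4 'cbad': ·  [P0 ends]
  n5 'b': b→12 c→6
  n6 'bc': d→7
  n7 'bcd': d→8
  n8 'bcdd': d→9
  n9 'bcddd': d→10
  n10 'bcdddd': ·  [P1 ends]
  n11 'cd': ·  [P2 ends]
  n12 'bb': d→13
  n13 'bbd': b→14
  n14 'bbdb': ·  [P3 ends]
  n15 'd': d→16
  n16 'dd': d→17
  n17 'ddd': d→18
  n18 'dddd': ·  [P4 ends]

BFS fail/out derivation:
  n1('c'): parent n0 fail=0; on 'c' 0 → fail=0;  out ∅∪∅=∅
  n5('b'): parent n0 fail=0; on 'b' 0 → fail=0;  out ∅∪∅=∅
  n15('d'): parent n0 fail=0; on 'd' 0 → fail=0;  out ∅∪∅=∅
  n2('cb'): parent n1 fail=0; on 'b' 0 → fail=5;  out ∅∪∅=∅
  n6('bc'): parent n5 fail=0; on 'c' 0 → fail=1;  out ∅∪∅=∅
  n11('cd'): parent n1 fail=0; on 'd' 0 → fail=15;  out {2}∪∅={2}
  n12('bb'): parent n5 fail=0; on 'b' 0 → fail=5;  out ∅∪∅=∅
  n16('dd'): parent n15 fail=0; on 'd' 0 → fail=15;  out ∅∪∅=∅
  n3('cba'): parent n2 fail=5; on 'a' 5→0 → fail=0;  out ∅∪∅=∅
  n7('bcd'): parent n6 fail=1; on 'd' 1 → fail=11;  out ∅∪{2}={2}
  n13('bbd'): parent n12 fail=5; on 'd' 5→0 → fail=15;  out ∅∪∅=∅
  n17('ddd'): parent n16 fail=15; on 'd' 15 → fail=16;  out ∅∪∅=∅
  n4('cbad'): parent n3 fail=0; on 'd' 0 → fail=15;  out {0}∪∅={0}
  n8('bcdd'): parent n7 fail=11; on 'd' 11→15 → fail=16;  out ∅∪∅=∅
  n14('bbdb'): parent n13 fail=15; on 'b' 15→0 → fail=5;  out {3}∪∅={3}
  n18('dddd'): parent n17 fail=16; on 'd' 16 → fail=17;  out {4}∪∅={4}
  n9('bcddd'): parent n8 fail=16; on 'd' 16 → fail=17;  out ∅∪∅=∅
  n10('bcdddd'): parent n9 fail=17; on 'd' 17 → fail=18;  out {1}∪{4}={1,4}

Text stream:
pos 0 'a': at 0
pos 1 'a': at 0
pos 2 'b': at 5
pos 3 'd': at 15 ·f
pos 4 'd': at 16
pos 5 'd': at 17
pos 6 'd': at 18  emit P4@[3:6]
pos 7 'c': at 1 ·f
pos 8 'd': at 11  emit P2@[7:8]
pos 9 'a': at 0 ·f
pos 10 'b': at 5
pos 11 'b': at 12
pos 12 'd': at 13
pos 13 'b': at 14  emit P3@[10:13]
pos 14 'a': at 0 ·f
pos 15 'd': at 15
pos 16 'a': at 0 ·f
pos 17 'b': at 5
pos 18 'b': at 12
pos 19 'b': at 12 ·f
pos 20 'd': at 13
pos 21 'b': at 14  emit P3@[18:21]
pos 22 'c': at 6 ·f
pos 23 'a': at 0 ·f
pos 24 'b': at 5
pos 25 'c': at 6
pos 26 'b': at 2 ·f
pos 27 'c': at 6 ·f
pos 28 'd': at 7  emit P2@[27:28]
pos 29 'd': at 8
pos 30 'd': at 9
pos 31 'd': at 10  emit P1@[26:31],P4@[28:31]
pos 32 'd': at 18 ·f  emit P4@[29:32]
pos 33 'c': at 1 ·f
pos 34 'd': at 11  emit P2@[33:34]
pos 35 'a': at 0 ·f
pos 36 'c': at 1

Matches: [[6,4],[8,2],[13,3],[21,3],[28,2],[31,1],[31,4],[32,4],[34,2]]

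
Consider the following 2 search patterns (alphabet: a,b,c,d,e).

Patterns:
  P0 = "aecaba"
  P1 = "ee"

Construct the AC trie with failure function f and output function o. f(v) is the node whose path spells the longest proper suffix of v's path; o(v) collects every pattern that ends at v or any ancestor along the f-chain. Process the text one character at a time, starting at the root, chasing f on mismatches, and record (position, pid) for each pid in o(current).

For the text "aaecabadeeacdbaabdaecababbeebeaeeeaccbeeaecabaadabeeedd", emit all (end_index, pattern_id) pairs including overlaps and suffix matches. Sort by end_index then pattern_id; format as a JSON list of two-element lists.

Build:
Trie (insert patterns):
  0='ε' goto a→1 e→7
  1='a' goto e→2
  2='ae' goto c→3
  3='aec' goto a→4
  4='aeca' goto b→5
  5='aecab' goto a→6
  6='aecaba' goto ·  ←P0
  7='e' goto e→8
  8='ee' goto ·  ←P1

BFS fail/out derivation:
  n1('a'): parent n0 fail=0; on 'a' 0 → fail=0;  out ∅∪∅=∅
  n7('e'): parent n0 fail=0; on 'e' 0 → fail=0;  out ∅∪∅=∅
  n2('ae'): parent n1 fail=0; on 'e' 0 → fail=7;  out ∅∪∅=∅
  n8('ee'): parent n7 fail=0; on 'e' 0 → fail=7;  out {1}∪∅={1}
  n3('aec'): parent n2 fail=7; on 'c' 7→0 → fail=0;  out ∅∪∅=∅
  n4('aeca'): parent n3 fail=0; on 'a' 0 → fail=1;  out ∅∪∅=∅
  n5('aecab'): parent n4 fail=1; on 'b' 1→0 → fail=0;  out ∅∪∅=∅
  n6('aecaba'): parent n5 fail=0; on 'a' 0 → fail=1;  out {0}∪∅={0}

Text stream:
pos 0 'a': at 1
pos 1 'a': at 1 (via fail)
pos 2 'e': at 2
pos 3 'c': at 3
pos 4 'a': at 4
pos 5 'b': at 5
pos 6 'a': at 6  → match P0@[1:6]
pos 7 'd': at 0 (via fail)
pos 8 'e': at 7
pos 9 'e': at 8  → match P1@[8:9]
pos 10 'a': at 1 (via fail)
pos 11 'c': at 0 (via fail)
pos 12 'd': at 0
pos 13 'b': at 0
pos 14 'a': at 1
pos 15 'a': at 1 (via fail)
pos 16 'b': at 0 (via fail)
pos 17 'd': at 0
pos 18 'a': at 1
pos 19 'e': at 2
pos 20 'c': at 3
pos 21 'a': at 4
pos 22 'b': at 5
pos 23 'a': at 6  → match P0@[18:23]
pos 24 'b': at 0 (via fail)
pos 25 'b': at 0
pos 26 'e': at 7
pos 27 'e': at 8  → match P1@[26:27]
pos 28 'b': at 0 (via fail)
pos 29 'e': at 7
pos 30 'a': at 1 (via fail)
pos 31 'e': at 2
pos 32 'e': at 8 (via fail)  → match P1@[31:32]
pos 33 'e': at 8 (via fail)  → match P1@[32:33]
pos 34 'a': at 1 (via fail)
pos 35 'c': at 0 (via fail)
pos 36 'c': at 0
pos 37 'b': at 0
pos 38 'e': at 7
pos 39 'e': at 8  → match P1@[38:39]
pos 40 'a': at 1 (via fail)
pos 41 'e': at 2
pos 42 'c': at 3
pos 43 'a': at 4
pos 44 'b': at 5
pos 45 'a': at 6  → match P0@[40:45]
pos 46 'a': at 1 (via fail)
pos 47 'd': at 0 (via fail)
pos 48 'a': at 1
pos 49 'b': at 0 (via fail)
pos 50 'e': at 7
pos 51 'e': at 8  → match P1@[50:51]
pos 52 'e': at 8 (via fail)  → match P1@[51:52]
pos 53 'd': at 0 (via fail)
pos 54 'd': at 0

All matches (sorted): [[6,0],[9,1],[23,0],[27,1],[32,1],[33,1],[39,1],[45,0],[51,1],[52,1]]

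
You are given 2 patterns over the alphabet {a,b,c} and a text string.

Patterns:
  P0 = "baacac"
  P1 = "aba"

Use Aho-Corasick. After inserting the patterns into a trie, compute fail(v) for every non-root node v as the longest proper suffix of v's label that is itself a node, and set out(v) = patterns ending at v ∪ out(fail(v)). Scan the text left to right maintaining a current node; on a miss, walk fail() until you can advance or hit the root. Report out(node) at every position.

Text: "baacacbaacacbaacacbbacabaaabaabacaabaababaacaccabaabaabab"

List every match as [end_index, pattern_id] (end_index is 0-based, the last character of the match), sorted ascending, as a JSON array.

Build:
Trie nodes:
  n0 'ε': a→7 b→1
  n1 'b': a→2
  n2 'ba': a→3
  n3 'baa': c→4
  n4 'baac': a→5
  n5 'baaca': c→6
  n6 'baacac': ·  [P0 ends]
  n7 'a': b→8
  n8 'ab': a→9
  n9 'aba': ·  [P1 ends]

BFS fail/out derivation:
  n1('b'): parent n0 fail=0; on 'b' 0 → fail=0;  out ∅∪∅=∅
  n7('a'): parent n0 fail=0; on 'a' 0 → fail=0;  out ∅∪∅=∅
  n2('ba'): parent n1 fail=0; on 'a' 0 → fail=7;  out ∅∪∅=∅
  n8('ab'): parent n7 fail=0; on 'b' 0 → fail=1;  out ∅∪∅=∅
  n3('baa'): parent n2 fail=7; on 'a' 7→0 → fail=7;  out ∅∪∅=∅
  n9('aba'): parent n8 fail=1; on 'a' 1 → fail=2;  out {1}∪∅={1}
  n4('baac'): parent n3 fail=7; on 'c' 7→0 → fail=0;  out ∅∪∅=∅
  n5('baaca'): parent n4 fail=0; on 'a' 0 → fail=7;  out ∅∪∅=∅
  n6('baacac'): parent n5 fail=7; on 'c' 7→0 → fail=0;  out {0}∪∅={0}

Run:
pos 0 'b': at 1
pos 1 'a': at 2
pos 2 'a': at 3
pos 3 'c': at 4
pos 4 'a': at 5
pos 5 'c': at 6  emit P0@[0:5]
pos 6 'b': at 1 (fail-walked)
pos 7 'a': at 2
pos 8 'a': at 3
pos 9 'c': at 4
pos 10 'a': at 5
pos 11 'c': at 6  emit P0@[6:11]
pos 12 'b': at 1 (fail-walked)
pos 13 'a': at 2
pos 14 'a': at 3
pos 15 'c': at 4
pos 16 'a': at 5
pos 17 'c': at 6  emit P0@[12:17]
pos 18 'b': at 1 (fail-walked)
pos 19 'b': at 1 (fail-walked)
pos 20 'a': at 2
pos 21 'c': at 0 (fail-walked)
pos 22 'a': at 7
pos 23 'b': at 8
pos 24 'a': at 9  emit P1@[22:24]
pos 25 'a': at 3 (fail-walked)
pos 26 'a': at 7 (fail-walked)
pos 27 'b': at 8
pos 28 'a': at 9  emit P1@[26:28]
pos 29 'a': at 3 (fail-walked)
pos 30 'b': at 8 (fail-walked)
pos 31 'a': at 9  emit P1@[29:31]
pos 32 'c': at 0 (fail-walked)
pos 33 'a': at 7
pos 34 'a': at 7 (fail-walked)
pos 35 'b': at 8
pos 36 'a': at 9  emit P1@[34:36]
pos 37 'a': at 3 (fail-walked)
pos 38 'b': at 8 (fail-walked)
pos 39 'a': at 9  emit P1@[37:39]
pos 40 'b': at 8 (fail-walked)
pos 41 'a': at 9  emit P1@[39:41]
pos 42 'a': at 3 (fail-walked)
pos 43 'c': at 4
pos 44 'a': at 5
pos 45 'c': at 6  emit P0@[40:45]
pos 46 'c': at 0 (fail-walked)
pos 47 'a': at 7
pos 48 'b': at 8
pos 49 'a': at 9  emit P1@[47:49]
pos 50 'a': at 3 (fail-walked)
pos 51 'b': at 8 (fail-walked)
pos 52 'a': at 9  emit P1@[50:52]
pos 53 'a': at 3 (fail-walked)
pos 54 'b': at 8 (fail-walked)
pos 55 'a': at 9  emit P1@[53:55]
pos 56 'b': at 8 (fail-walked)

Result: [[5,0],[11,0],[17,0],[24,1],[28,1],[31,1],[36,1],[39,1],[41,1],[45,0],[49,1],[52,1],[55,1]]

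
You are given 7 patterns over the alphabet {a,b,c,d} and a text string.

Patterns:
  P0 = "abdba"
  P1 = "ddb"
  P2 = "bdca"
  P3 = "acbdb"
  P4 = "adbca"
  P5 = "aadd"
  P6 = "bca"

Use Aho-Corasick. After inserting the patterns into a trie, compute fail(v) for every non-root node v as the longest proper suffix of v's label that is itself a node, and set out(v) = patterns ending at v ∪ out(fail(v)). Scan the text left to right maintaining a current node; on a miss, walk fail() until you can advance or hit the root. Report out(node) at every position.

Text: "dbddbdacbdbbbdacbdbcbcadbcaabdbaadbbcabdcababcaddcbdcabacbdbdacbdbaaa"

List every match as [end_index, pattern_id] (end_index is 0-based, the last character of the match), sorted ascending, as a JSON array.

Build automaton:
Trie (insert patterns):
  n0 'ε': a→1 b→9 d→6
  n1 'a': a→21 b→2 c→13 d→17
  n2 'ab': d→3
  n3 'abd': b→4
  n4 'abdb': a→5
  n5 'abdba': ·  ←P0
  n6 'd': d→7
  n7 'dd': b→8
  n8 'ddb': ·  ←P1
  n9 'b': c→24 d→10
  n10 'bd': c→11
  n11 'bdc': a→12
  n12 'bdca': ·  ←P2
  n13 'ac': b→14
  n14 'acb': d→15
  n15 'acbd': b→16
  n16 'acbdb': ·  ←P3
  n17 'ad': b→18
  n18 'adb': c→19
  n19 'adbc': a→20
  n20 'adbca': ·  ←P4
  n21 'aa': d→22
  n22 'aad': d→23
  n23 'aadd': ·  ←P5
  n24 'bc': a→25
  n25 'bca': ·  ←P6

Failure links (BFS by depth):
  n1('a'): parent n0 fail=0; on 'a' 0 → fail=0;  out ∅∪∅=∅
  n6('d'): parent n0 fail=0; on 'd' 0 → fail=0;  out ∅∪∅=∅
  n9('b'): parent n0 fail=0; on 'b' 0 → fail=0;  out ∅∪∅=∅
  n2('ab'): parent n1 fail=0; on 'b' 0 → fail=9;  out ∅∪∅=∅
  n7('dd'): parent n6 fail=0; on 'd' 0 → fail=6;  out ∅∪∅=∅
  n10('bd'): parent n9 fail=0; on 'd' 0 → fail=6;  out ∅∪∅=∅
  n13('ac'): parent n1 fail=0; on 'c' 0 → fail=0;  out ∅∪∅=∅
  n17('ad'): parent n1 fail=0; on 'd' 0 → fail=6;  out ∅∪∅=∅
  n21('aa'): parent n1 fail=0; on 'a' 0 → fail=1;  out ∅∪∅=∅
  n24('bc'): parent n9 fail=0; on 'c' 0 → fail=0;  out ∅∪∅=∅
  n3('abd'): parent n2 fail=9; on 'd' 9 → fail=10;  out ∅∪∅=∅
  n8('ddb'): parent n7 fail=6; on 'b' 6→0 → fail=9;  out {1}∪∅={1}
  n11('bdc'): parent n10 fail=6; on 'c' 6→0 → fail=0;  out ∅∪∅=∅
  n14('acb'): parent n13 fail=0; on 'b' 0 → fail=9;  out ∅∪∅=∅
  n18('adb'): parent n17 fail=6; on 'b' 6→0 → fail=9;  out ∅∪∅=∅
  n22('aad'): parent n21 fail=1; on 'd' 1 → fail=17;  out ∅∪∅=∅
  n25('bca'): parent n24 fail=0; on 'a' 0 → fail=1;  out {6}∪∅={6}
  n4('abdb'): parent n3 fail=10; on 'b' 10→6→0 → fail=9;  out ∅∪∅=∅
  n12('bdca'): parent n11 fail=0; on 'a' 0 → fail=1;  out {2}∪∅={2}
  n15('acbd'): parent n14 fail=9; on 'd' 9 → fail=10;  out ∅∪∅=∅
  n19('adbc'): parent n18 fail=9; on 'c' 9 → fail=24;  out ∅∪∅=∅
  n23('aadd'): parent n22 fail=17; on 'd' 17→6 → fail=7;  out {5}∪∅={5}
  n5('abdba'): parent n4 fail=9; on 'a' 9→0 → fail=1;  out {0}∪∅={0}
  n16('acbdb'): parent n15 fail=10; on 'b' 10→6→0 → fail=9;  out {3}∪∅={3}
  n20('adbca'): parent n19 fail=24; on 'a' 24 → fail=25;  out {4}∪{6}={4,6}

Run:
i=0 'd': node 0→6
i=1 'b': node 6→9 (via fail)
i=2 'd': node 9→10
i=3 'd': node 10→7 (via fail)
i=4 'b': node 7→8  → match P1@[2:4]
i=5 'd': node 8→10 (via fail)
i=6 'a': node 10→1 (via fail)
i=7 'c': node 1→13
i=8 'b': node 13→14
i=9 'd': node 14→15
i=10 'b': node 15→16  → match P3@[6:10]
i=11 'b': node 16→9 (via fail)
i=12 'b': node 9→9 (via fail)
i=13 'd': node 9→10
i=14 'a': node 10→1 (via fail)
i=15 'c': node 1→13
i=16 'b': node 13→14
i=17 'd': node 14→15
i=18 'b': node 15→16  → match P3@[14:18]
i=19 'c': node 16→24 (via fail)
i=20 'b': node 24→9 (via fail)
i=21 'c': node 9→24
i=22 'a': node 24→25  → match P6@[20:22]
i=23 'd': node 25→17 (via fail)
i=24 'b': node 17→18
i=25 'c': node 18→19
i=26 'a': node 19→20  → match P4@[22:26],P6@[24:26]
i=27 'a': node 20→21 (via fail)
i=28 'b': node 21→2 (via fail)
i=29 'd': node 2→3
i=30 'b': node 3→4
i=31 'a': node 4→5  → match P0@[27:31]
i=32 'a': node 5→21 (via fail)
i=33 'd': node 21→22
i=34 'b': node 22→18 (via fail)
i=35 'b': node 18→9 (via fail)
i=36 'c': node 9→24
i=37 'a': node 24→25  → match P6@[35:37]
i=38 'b': node 25→2 (via fail)
i=39 'd': node 2→3
i=40 'c': node 3→11 (via fail)
i=41 'a': node 11→12  → match P2@[38:41]
i=42 'b': node 12→2 (via fail)
i=43 'a': node 2→1 (via fail)
i=44 'b': node 1→2
i=45 'c': node 2→24 (via fail)
i=46 'a': node 24→25  → match P6@[44:46]
i=47 'd': node 25→17 (via fail)
i=48 'd': node 17→7 (via fail)
i=49 'c': node 7→0 (via fail)
i=50 'b': node 0→9
i=51 'd': node 9→10
i=52 'c': node 10→11
i=53 'a': node 11→12  → match P2@[50:53]
i=54 'b': node 12→2 (via fail)
i=55 'a': node 2→1 (via fail)
i=56 'c': node 1→13
i=57 'b': node 13→14
i=58 'd': node 14→15
i=59 'b': node 15→16  → match P3@[55:59]
i=60 'd': node 16→10 (via fail)
i=61 'a': node 10→1 (via fail)
i=62 'c': node 1→13
i=63 'b': node 13→14
i=64 'd': node 14→15
i=65 'b': node 15→16  → match P3@[61:65]
i=66 'a': node 16→1 (via fail)
i=67 'a': node 1→21
i=68 'a': node 21→21 (via fail)

Matches: [[4,1],[10,3],[18,3],[22,6],[26,4],[26,6],[31,0],[37,6],[41,2],[46,6],[53,2],[59,3],[65,3]]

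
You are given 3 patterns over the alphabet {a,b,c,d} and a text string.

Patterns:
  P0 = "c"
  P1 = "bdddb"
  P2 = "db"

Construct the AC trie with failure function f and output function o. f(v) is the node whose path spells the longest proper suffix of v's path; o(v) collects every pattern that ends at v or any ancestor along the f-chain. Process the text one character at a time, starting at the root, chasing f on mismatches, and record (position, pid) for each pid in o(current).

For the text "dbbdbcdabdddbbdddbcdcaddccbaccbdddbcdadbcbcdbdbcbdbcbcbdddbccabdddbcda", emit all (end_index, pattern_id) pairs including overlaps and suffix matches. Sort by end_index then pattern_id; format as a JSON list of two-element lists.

Construct AC machine:
Trie nodes:
  0='ε' goto b→2 c→1 d→7
  1='c' goto ·  ←P0
  2='b' goto d→3
  3='bd' goto d→4
  4='bdd' goto d→5
  5='bddd' goto b→6
  6='bdddb' goto ·  ←P1
  7='d' goto b→8
  8='db' goto ·  ←P2

Failure links (BFS by depth):
  n1('c'): parent n0 fail=0; on 'c' 0 → fail=0;  out {0}∪∅={0}
  n2('b'): parent n0 fail=0; on 'b' 0 → fail=0;  out ∅∪∅=∅
  n7('d'): parent n0 fail=0; on 'd' 0 → fail=0;  out ∅∪∅=∅
  n3('bd'): parent n2 fail=0; on 'd' 0 → fail=7;  out ∅∪∅=∅
  n8('db'): parent n7 fail=0; on 'b' 0 → fail=2;  out {2}∪∅={2}
  n4('bdd'): parent n3 fail=7; on 'd' 7→0 → fail=7;  out ∅∪∅=∅
  n5('bddd'): parent n4 fail=7; on 'd' 7→0 → fail=7;  out ∅∪∅=∅
  n6('bdddb'): parent n5 fail=7; on 'b' 7 → fail=8;  out {1}∪{2}={1,2}

Scan:
[0] read 'd'  n0⇒n7
[1] read 'b'  n7⇒n8  emit P2@[0:1]
[2] read 'b'  n8⇒n2 (fail-walked)
[3] read 'd'  n2⇒n3
[4] read 'b'  n3⇒n8 (fail-walked)  emit P2@[3:4]
[5] read 'c'  n8⇒n1 (fail-walked)  emit P0@[5:5]
[6] read 'd'  n1⇒n7 (fail-walked)
[7] read 'a'  n7⇒n0 (fail-walked)
[8] read 'b'  n0⇒n2
[9] read 'd'  n2⇒n3
[10] read 'd'  n3⇒n4
[11] read 'd'  n4⇒n5
[12] read 'b'  n5⇒n6  emit P1@[8:12],P2@[11:12]
[13] read 'b'  n6⇒n2 (fail-walked)
[14] read 'd'  n2⇒n3
[15] read 'd'  n3⇒n4
[16] read 'd'  n4⇒n5
[17] read 'b'  n5⇒n6  emit P1@[13:17],P2@[16:17]
[18] read 'c'  n6⇒n1 (fail-walked)  emit P0@[18:18]
[19] read 'd'  n1⇒n7 (fail-walked)
[20] read 'c'  n7⇒n1 (fail-walked)  emit P0@[20:20]
[21] read 'a'  n1⇒n0 (fail-walked)
[22] read 'd'  n0⇒n7
[23] read 'd'  n7⇒n7 (fail-walked)
[24] read 'c'  n7⇒n1 (fail-walked)  emit P0@[24:24]
[25] read 'c'  n1⇒n1 (fail-walked)  emit P0@[25:25]
[26] read 'b'  n1⇒n2 (fail-walked)
[27] read 'a'  n2⇒n0 (fail-walked)
[28] read 'c'  n0⇒n1  emit P0@[28:28]
[29] read 'c'  n1⇒n1 (fail-walked)  emit P0@[29:29]
[30] read 'b'  n1⇒n2 (fail-walked)
[31] read 'd'  n2⇒n3
[32] read 'd'  n3⇒n4
[33] read 'd'  n4⇒n5
[34] read 'b'  n5⇒n6  emit P1@[30:34],P2@[33:34]
[35] read 'c'  n6⇒n1 (fail-walked)  emit P0@[35:35]
[36] read 'd'  n1⇒n7 (fail-walked)
[37] read 'a'  n7⇒n0 (fail-walked)
[38] read 'd'  n0⇒n7
[39] read 'b'  n7⇒n8  emit P2@[38:39]
[40] read 'c'  n8⇒n1 (fail-walked)  emit P0@[40:40]
[41] read 'b'  n1⇒n2 (fail-walked)
[42] read 'c'  n2⇒n1 (fail-walked)  emit P0@[42:42]
[43] read 'd'  n1⇒n7 (fail-walked)
[44] read 'b'  n7⇒n8  emit P2@[43:44]
[45] read 'd'  n8⇒n3 (fail-walked)
[46] read 'b'  n3⇒n8 (fail-walked)  emit P2@[45:46]
[47] read 'c'  n8⇒n1 (fail-walked)  emit P0@[47:47]
[48] read 'b'  n1⇒n2 (fail-walked)
[49] read 'd'  n2⇒n3
[50] read 'b'  n3⇒n8 (fail-walked)  emit P2@[49:50]
[51] read 'c'  n8⇒n1 (fail-walked)  emit P0@[51:51]
[52] read 'b'  n1⇒n2 (fail-walked)
[53] read 'c'  n2⇒n1 (fail-walked)  emit P0@[53:53]
[54] read 'b'  n1⇒n2 (fail-walked)
[55] read 'd'  n2⇒n3
[56] read 'd'  n3⇒n4
[57] read 'd'  n4⇒n5
[58] read 'b'  n5⇒n6  emit P1@[54:58],P2@[57:58]
[59] read 'c'  n6⇒n1 (fail-walked)  emit P0@[59:59]
[60] read 'c'  n1⇒n1 (fail-walked)  emit P0@[60:60]
[61] read 'a'  n1⇒n0 (fail-walked)
[62] read 'b'  n0⇒n2
[63] read 'd'  n2⇒n3
[64] read 'd'  n3⇒n4
[65] read 'd'  n4⇒n5
[66] read 'b'  n5⇒n6  emit P1@[62:66],P2@[65:66]
[67] read 'c'  n6⇒n1 (fail-walked)  emit P0@[67:67]
[68] read 'd'  n1⇒n7 (fail-walked)
[69] read 'a'  n7⇒n0 (fail-walked)

Result: [[1,2],[4,2],[5,0],[12,1],[12,2],[17,1],[17,2],[18,0],[20,0],[24,0],[25,0],[28,0],[29,0],[34,1],[34,2],[35,0],[39,2],[40,0],[42,0],[44,2],[46,2],[47,0],[50,2],[51,0],[53,0],[58,1],[58,2],[59,0],[60,0],[66,1],[66,2],[67,0]]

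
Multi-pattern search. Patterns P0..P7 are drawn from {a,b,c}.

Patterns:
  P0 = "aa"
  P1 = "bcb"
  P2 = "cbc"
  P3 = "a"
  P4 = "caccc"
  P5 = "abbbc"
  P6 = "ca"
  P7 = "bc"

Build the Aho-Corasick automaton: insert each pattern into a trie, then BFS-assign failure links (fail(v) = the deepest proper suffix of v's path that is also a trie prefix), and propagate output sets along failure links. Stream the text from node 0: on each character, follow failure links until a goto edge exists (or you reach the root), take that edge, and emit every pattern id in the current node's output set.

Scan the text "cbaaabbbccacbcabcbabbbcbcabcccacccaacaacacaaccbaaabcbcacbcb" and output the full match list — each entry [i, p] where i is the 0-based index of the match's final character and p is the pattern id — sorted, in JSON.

Build automaton:
Trie (insert patterns):
  0='ε' goto a→1 b→3 c→6
  1='a' goto a→2 b→13  [P3 ends]
  2='aa' goto ·  [P0 ends]
  3='b' goto c→4
  4='bc' goto b→5  [P7 ends]
  5='bcb' goto ·  [P1 ends]
  6='c' goto a→9 b→7
  7='cb' goto c→8
  8='cbc' goto ·  [P2 ends]
  9='ca' goto c→10  [P6 ends]
  10='cac' goto c→11
  11='cacc' goto c→12
  12='caccc' goto ·  [P4 ends]
  13='ab' goto b→14
  14='abb' goto b→15
  15='abbb' goto c→16
  16='abbbc' goto ·  [P5 ends]

Failure links (BFS by depth):
  n1('a'): parent n0 fail=0; on 'a' 0 → fail=0;  out {3}∪∅={3}
  n3('b'): parent n0 fail=0; on 'b' 0 → fail=0;  out ∅∪∅=∅
  n6('c'): parent n0 fail=0; on 'c' 0 → fail=0;  out ∅∪∅=∅
  n2('aa'): parent n1 fail=0; on 'a' 0 → fail=1;  out {0}∪{3}={0,3}
  n4('bc'): parent n3 fail=0; on 'c' 0 → fail=6;  out {7}∪∅={7}
  n7('cb'): parent n6 fail=0; on 'b' 0 → fail=3;  out ∅∪∅=∅
  n9('ca'): parent n6 fail=0; on 'a' 0 → fail=1;  out {6}∪{3}={3,6}
  n13('ab'): parent n1 fail=0; on 'b' 0 → fail=3;  out ∅∪∅=∅
  n5('bcb'): parent n4 fail=6; on 'b' 6 → fail=7;  out {1}∪∅={1}
  n8('cbc'): parent n7 fail=3; on 'c' 3 → fail=4;  out {2}∪{7}={2,7}
  n10('cac'): parent n9 fail=1; on 'c' 1→0 → fail=6;  out ∅∪∅=∅
  n14('abb'): parent n13 fail=3; on 'b' 3→0 → fail=3;  out ∅∪∅=∅
  n11('cacc'): parent n10 fail=6; on 'c' 6→0 → fail=6;  out ∅∪∅=∅
  n15('abbb'): parent n14 fail=3; on 'b' 3→0 → fail=3;  out ∅∪∅=∅
  n12('caccc'): parent n11 fail=6; on 'c' 6→0 → fail=6;  out {4}∪∅={4}
  n16('abbbc'): parent n15 fail=3; on 'c' 3 → fail=4;  out {5}∪{7}={5,7}

Text stream:
i=0 'c': node 0→6
i=1 'b': node 6→7
i=2 'a': node 7→1 ·f  emit P3@[2:2]
i=3 'a': node 1→2  emit P0@[2:3],P3@[3:3]
i=4 'a': node 2→2 ·f  emit P0@[3:4],P3@[4:4]
i=5 'b': node 2→13 ·f
i=6 'b': node 13→14
i=7 'b': node 14→15
i=8 'c': node 15→16  emit P5@[4:8],P7@[7:8]
i=9 'c': node 16→6 ·f
i=10 'a': node 6→9  emit P3@[10:10],P6@[9:10]
i=11 'c': node 9→10
i=12 'b': node 10→7 ·f
i=13 'c': node 7→8  emit P2@[11:13],P7@[12:13]
i=14 'a': node 8→9 ·f  emit P3@[14:14],P6@[13:14]
i=15 'b': node 9→13 ·f
i=16 'c': node 13→4 ·f  emit P7@[15:16]
i=17 'b': node 4→5  emit P1@[15:17]
i=18 'a': node 5→1 ·f  emit P3@[18:18]
i=19 'b': node 1→13
i=20 'b': node 13→14
i=21 'b': node 14→15
i=22 'c': node 15→16  emit P5@[18:22],P7@[21:22]
i=23 'b': node 16→5 ·f  emit P1@[21:23]
i=24 'c': node 5→8 ·f  emit P2@[22:24],P7@[23:24]
i=25 'a': node 8→9 ·f  emit P3@[25:25],P6@[24:25]
i=26 'b': node 9→13 ·f
i=27 'c': node 13→4 ·f  emit P7@[26:27]
i=28 'c': node 4→6 ·f
i=29 'c': node 6→6 ·f
i=30 'a': node 6→9  emit P3@[30:30],P6@[29:30]
i=31 'c': node 9→10
i=32 'c': node 10→11
i=33 'c': node 11→12  emit P4@[29:33]
i=34 'a': node 12→9 ·f  emit P3@[34:34],P6@[33:34]
i=35 'a': node 9→2 ·f  emit P0@[34:35],P3@[35:35]
i=36 'c': node 2→6 ·f
i=37 'a': node 6→9  emit P3@[37:37],P6@[36:37]
i=38 'a': node 9→2 ·f  emit P0@[37:38],P3@[38:38]
i=39 'c': node 2→6 ·f
i=40 'a': node 6→9  emit P3@[40:40],P6@[39:40]
i=41 'c': node 9→10
i=42 'a': node 10→9 ·f  emit P3@[42:42],P6@[41:42]
i=43 'a': node 9→2 ·f  emit P0@[42:43],P3@[43:43]
i=44 'c': node 2→6 ·f
i=45 'c': node 6→6 ·f
i=46 'b': node 6→7
i=47 'a': node 7→1 ·f  emit P3@[47:47]
i=48 'a': node 1→2  emit P0@[47:48],P3@[48:48]
i=49 'a': node 2→2 ·f  emit P0@[48:49],P3@[49:49]
i=50 'b': node 2→13 ·f
i=51 'c': node 13→4 ·f  emit P7@[50:51]
i=52 'b': node 4→5  emit P1@[50:52]
i=53 'c': node 5→8 ·f  emit P2@[51:53],P7@[52:53]
i=54 'a': node 8→9 ·f  emit P3@[54:54],P6@[53:54]
i=55 'c': node 9→10
i=56 'b': node 10→7 ·f
i=57 'c': node 7→8  emit P2@[55:57],P7@[56:57]
i=58 'b': node 8→5 ·f  emit P1@[56:58]

Matches: [[2,3],[3,0],[3,3],[4,0],[4,3],[8,5],[8,7],[10,3],[10,6],[13,2],[13,7],[14,3],[14,6],[16,7],[17,1],[18,3],[22,5],[22,7],[23,1],[24,2],[24,7],[25,3],[25,6],[27,7],[30,3],[30,6],[33,4],[34,3],[34,6],[35,0],[35,3],[37,3],[37,6],[38,0],[38,3],[40,3],[40,6],[42,3],[42,6],[43,0],[43,3],[47,3],[48,0],[48,3],[49,0],[49,3],[51,7],[52,1],[53,2],[53,7],[54,3],[54,6],[57,2],[57,7],[58,1]]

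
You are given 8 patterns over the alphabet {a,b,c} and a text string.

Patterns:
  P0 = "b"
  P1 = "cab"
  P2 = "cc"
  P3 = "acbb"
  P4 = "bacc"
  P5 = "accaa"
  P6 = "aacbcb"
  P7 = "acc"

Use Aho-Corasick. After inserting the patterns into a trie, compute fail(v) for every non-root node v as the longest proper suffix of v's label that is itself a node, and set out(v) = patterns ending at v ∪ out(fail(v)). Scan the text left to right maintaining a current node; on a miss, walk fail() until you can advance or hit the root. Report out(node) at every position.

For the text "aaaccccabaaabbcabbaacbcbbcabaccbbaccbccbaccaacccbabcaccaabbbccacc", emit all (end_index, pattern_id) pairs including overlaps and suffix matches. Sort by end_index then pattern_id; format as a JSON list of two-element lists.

Build automaton:
Trie nodes:
  n0 'ε': a→6 b→1 c→2
  n1 'b': a→10  [P0 ends]
  n2 'c': a→3 c→5
  n3 'ca': b→4
  n4 'cab': ·  [P1 ends]
  n5 'cc': ·  [P2 ends]
  n6 'a': a→16 c→7
  n7 'ac': b→8 c→13
  n8 'acb': b→9
  n9 'acbb': ·  [P3 ends]
  n10 'ba': c→11
  n11 'bac': c→12
  n12 'bacc': ·  [P4 ends]
  n13 'acc': a→14  [P7 ends]
  n14 'acca': a→15
  n15 'accaa': ·  [P5 ends]
  n16 'aa': c→17
  n17 'aac': b→18
  n18 'aacb': c→19
  n19 'aacbc': b→20
  n20 'aacbcb': ·  [P6 ends]

BFS fail/out derivation:
  n1('b'): parent n0 fail=0; on 'b' 0 → fail=0;  out {0}∪∅={0}
  n2('c'): parent n0 fail=0; on 'c' 0 → fail=0;  out ∅∪∅=∅
  n6('a'): parent n0 fail=0; on 'a' 0 → fail=0;  out ∅∪∅=∅
  n3('ca'): parent n2 fail=0; on 'a' 0 → fail=6;  out ∅∪∅=∅
  n5('cc'): parent n2 fail=0; on 'c' 0 → fail=2;  out {2}∪∅={2}
  n7('ac'): parent n6 fail=0; on 'c' 0 → fail=2;  out ∅∪∅=∅
  n10('ba'): parent n1 fail=0; on 'a' 0 → fail=6;  out ∅∪∅=∅
  n16('aa'): parent n6 fail=0; on 'a' 0 → fail=6;  out ∅∪∅=∅
  n4('cab'): parent n3 fail=6; on 'b' 6→0 → fail=1;  out {1}∪{0}={0,1}
  n8('acb'): parent n7 fail=2; on 'b' 2→0 → fail=1;  out ∅∪{0}={0}
  n11('bac'): parent n10 fail=6; on 'c' 6 → fail=7;  out ∅∪∅=∅
  n13('acc'): parent n7 fail=2; on 'c' 2 → fail=5;  out {7}∪{2}={2,7}
  n17('aac'): parent n16 fail=6; on 'c' 6 → fail=7;  out ∅∪∅=∅
  n9('acbb'): parent n8 fail=1; on 'b' 1→0 → fail=1;  out {3}∪{0}={0,3}
  n12('bacc'): parent n11 fail=7; on 'c' 7 → fail=13;  out {4}∪{2,7}={2,4,7}
  n14('acca'): parent n13 fail=5; on 'a' 5→2 → fail=3;  out ∅∪∅=∅
  n18('aacb'): parent n17 fail=7; on 'b' 7 → fail=8;  out ∅∪{0}={0}
  n15('accaa'): parent n14 fail=3; on 'a' 3→6 → fail=16;  out {5}∪∅={5}
  n19('aacbc'): parent n18 fail=8; on 'c' 8→1→0 → fail=2;  out ∅∪∅=∅
  n20('aacbcb'): parent n19 fail=2; on 'b' 2→0 → fail=1;  out {6}∪{0}={0,6}

Run:
i=0 'a': node 0→6
i=1 'a': node 6→16
i=2 'a': node 16→16 (via fail)
i=3 'c': node 16→17
i=4 'c': node 17→13 (via fail)  emit P2@[3:4],P7@[2:4]
i=5 'c': node 13→5 (via fail)  emit P2@[4:5]
i=6 'c': node 5→5 (via fail)  emit P2@[5:6]
i=7 'a': node 5→3 (via fail)
i=8 'b': node 3→4  emit P0@[8:8],P1@[6:8]
i=9 'a': node 4→10 (via fail)
i=10 'a': node 10→16 (via fail)
i=11 'a': node 16→16 (via fail)
i=12 'b': node 16→1 (via fail)  emit P0@[12:12]
i=13 'b': node 1→1 (via fail)  emit P0@[13:13]
i=14 'c': node 1→2 (via fail)
i=15 'a': node 2→3
i=16 'b': node 3→4  emit P0@[16:16],P1@[14:16]
i=17 'b': node 4→1 (via fail)  emit P0@[17:17]
i=18 'a': node 1→10
i=19 'a': node 10→16 (via fail)
i=20 'c': node 16→17
i=21 'b': node 17→18  emit P0@[21:21]
i=22 'c': node 18→19
i=23 'b': node 19→20  emit P0@[23:23],P6@[18:23]
i=24 'b': node 20→1 (via fail)  emit P0@[24:24]
i=25 'c': node 1→2 (via fail)
i=26 'a': node 2→3
i=27 'b': node 3→4  emit P0@[27:27],P1@[25:27]
i=28 'a': node 4→10 (via fail)
i=29 'c': node 10→11
i=30 'c': node 11→12  emit P2@[29:30],P4@[27:30],P7@[28:30]
i=31 'b': node 12→1 (via fail)  emit P0@[31:31]
i=32 'b': node 1→1 (via fail)  emit P0@[32:32]
i=33 'a': node 1→10
i=34 'c': node 10→11
i=35 'c': node 11→12  emit P2@[34:35],P4@[32:35],P7@[33:35]
i=36 'b': node 12→1 (via fail)  emit P0@[36:36]
i=37 'c': node 1→2 (via fail)
i=38 'c': node 2→5  emit P2@[37:38]
i=39 'b': node 5→1 (via fail)  emit P0@[39:39]
i=40 'a': node 1→10
i=41 'c': node 10→11
i=42 'c': node 11→12  emit P2@[41:42],P4@[39:42],P7@[40:42]
i=43 'a': node 12→14 (via fail)
i=44 'a': node 14→15  emit P5@[40:44]
i=45 'c': node 15→17 (via fail)
i=46 'c': node 17→13 (via fail)  emit P2@[45:46],P7@[44:46]
i=47 'c': node 13→5 (via fail)  emit P2@[46:47]
i=48 'b': node 5→1 (via fail)  emit P0@[48:48]
i=49 'a': node 1→10
i=50 'b': node 10→1 (via fail)  emit P0@[50:50]
i=51 'c': node 1→2 (via fail)
i=52 'a': node 2→3
i=53 'c': node 3→7 (via fail)
i=54 'c': node 7→13  emit P2@[53:54],P7@[52:54]
i=55 'a': node 13→14
i=56 'a': node 14→15  emit P5@[52:56]
i=57 'b': node 15→1 (via fail)  emit P0@[57:57]
i=58 'b': node 1→1 (via fail)  emit P0@[58:58]
i=59 'b': node 1→1 (via fail)  emit P0@[59:59]
i=60 'c': node 1→2 (via fail)
i=61 'c': node 2→5  emit P2@[60:61]
i=62 'a': node 5→3 (via fail)
i=63 'c': node 3→7 (via fail)
i=64 'c': node 7→13  emit P2@[63:64],P7@[62:64]

All matches (sorted): [[4,2],[4,7],[5,2],[6,2],[8,0],[8,1],[12,0],[13,0],[16,0],[16,1],[17,0],[21,0],[23,0],[23,6],[24,0],[27,0],[27,1],[30,2],[30,4],[30,7],[31,0],[32,0],[35,2],[35,4],[35,7],[36,0],[38,2],[39,0],[42,2],[42,4],[42,7],[44,5],[46,2],[46,7],[47,2],[48,0],[50,0],[54,2],[54,7],[56,5],[57,0],[58,0],[59,0],[61,2],[64,2],[64,7]]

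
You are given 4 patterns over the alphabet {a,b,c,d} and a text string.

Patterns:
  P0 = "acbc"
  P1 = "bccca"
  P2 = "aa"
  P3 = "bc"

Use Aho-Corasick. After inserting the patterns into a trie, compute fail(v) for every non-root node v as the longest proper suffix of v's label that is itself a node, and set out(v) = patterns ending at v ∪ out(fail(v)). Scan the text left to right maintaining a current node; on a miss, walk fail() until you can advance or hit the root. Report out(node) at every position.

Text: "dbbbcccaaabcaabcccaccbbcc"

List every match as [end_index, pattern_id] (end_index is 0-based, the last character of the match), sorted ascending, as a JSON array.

Construct AC machine:
Trie (insert patterns):
  0='ε' goto a→1 b→5
  1='a' goto a→10 c→2
  2='ac' goto b→3
  3='acb' goto c→4
  4='acbc' goto ·  ←P0
  5='b' goto c→6
  6='bc' goto c→7  ←P3
  7='bcc' goto c→8
  8='bccc' goto a→9
  9='bccca' goto ·  ←P1
  10='aa' goto ·  ←P2

Failure links (BFS by depth):
  fail(1) 'a': from fail(0)=0 chase 'a': 0 ⇒ 0;  out=∅∪out(0)=∅
  fail(5) 'b': from fail(0)=0 chase 'b': 0 ⇒ 0;  out=∅∪out(0)=∅
  fail(2) 'ac': from fail(1)=0 chase 'c': 0 ⇒ 0;  out=∅∪out(0)=∅
  fail(6) 'bc': from fail(5)=0 chase 'c': 0 ⇒ 0;  out={3}∪out(0)={3}
  fail(10) 'aa': from fail(1)=0 chase 'a': 0 ⇒ 1;  out={2}∪out(1)={2}
  fail(3) 'acb': from fail(2)=0 chase 'b': 0 ⇒ 5;  out=∅∪out(5)=∅
  fail(7) 'bcc': from fail(6)=0 chase 'c': 0 ⇒ 0;  out=∅∪out(0)=∅
  fail(4) 'acbc': from fail(3)=5 chase 'c': 5 ⇒ 6;  out={0}∪out(6)={0,3}
  fail(8) 'bccc': from fail(7)=0 chase 'c': 0 ⇒ 0;  out=∅∪out(0)=∅
  fail(9) 'bccca': from fail(8)=0 chase 'a': 0 ⇒ 1;  out={1}∪out(1)={1}

Text stream:
i=0 'd': node 0→0
i=1 'b': node 0→5
i=2 'b': node 5→5 (via fail)
i=3 'b': node 5→5 (via fail)
i=4 'c': node 5→6  → match P3@[3:4]
i=5 'c': node 6→7
i=6 'c': node 7→8
i=7 'a': node 8→9  → match P1@[3:7]
i=8 'a': node 9→10 (via fail)  → match P2@[7:8]
i=9 'a': node 10→10 (via fail)  → match P2@[8:9]
i=10 'b': node 10→5 (via fail)
i=11 'c': node 5→6  → match P3@[10:11]
i=12 'a': node 6→1 (via fail)
i=13 'a': node 1→10  → match P2@[12:13]
i=14 'b': node 10→5 (via fail)
i=15 'c': node 5→6  → match P3@[14:15]
i=16 'c': node 6→7
i=17 'c': node 7→8
i=18 'a': node 8→9  → match P1@[14:18]
i=19 'c': node 9→2 (via fail)
i=20 'c': node 2→0 (via fail)
i=21 'b': node 0→5
i=22 'b': node 5→5 (via fail)
i=23 'c': node 5→6  → match P3@[22:23]
i=24 'c': node 6→7

Result: [[4,3],[7,1],[8,2],[9,2],[11,3],[13,2],[15,3],[18,1],[23,3]]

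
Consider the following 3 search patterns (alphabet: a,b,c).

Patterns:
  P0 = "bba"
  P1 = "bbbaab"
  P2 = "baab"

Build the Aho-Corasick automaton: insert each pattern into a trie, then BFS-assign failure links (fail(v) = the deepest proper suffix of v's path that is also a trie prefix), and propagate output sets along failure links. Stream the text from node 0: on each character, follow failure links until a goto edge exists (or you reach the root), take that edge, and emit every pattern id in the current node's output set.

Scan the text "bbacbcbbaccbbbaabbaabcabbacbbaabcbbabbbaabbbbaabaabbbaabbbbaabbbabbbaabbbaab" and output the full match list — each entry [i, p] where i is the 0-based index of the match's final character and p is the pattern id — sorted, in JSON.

Build automaton:
Trie nodes:
  0='ε' goto b→1
  1='b' goto a→8 b→2
  2='bb' goto a→3 b→4
  3='bba' goto ·  [P0 ends]
  4='bbb' goto a→5
  5='bbba' goto a→6
  6='bbbaa' goto b→7
  7='bbbaab' goto ·  [P1 ends]
  8='ba' goto a→9
  9='baa' goto b→10
  10='baab' goto ·  [P2 ends]

Failure links (BFS by depth):
  n1('b'): parent n0 fail=0; on 'b' 0 → fail=0;  out ∅∪∅=∅
  n2('bb'): parent n1 fail=0; on 'b' 0 → fail=1;  out ∅∪∅=∅
  n8('ba'): parent n1 fail=0; on 'a' 0 → fail=0;  out ∅∪∅=∅
  n3('bba'): parent n2 fail=1; on 'a' 1 → fail=8;  out {0}∪∅={0}
  n4('bbb'): parent n2 fail=1; on 'b' 1 → fail=2;  out ∅∪∅=∅
  n9('baa'): parent n8 fail=0; on 'a' 0 → fail=0;  out ∅∪∅=∅
  n5('bbba'): parent n4 fail=2; on 'a' 2 → fail=3;  out ∅∪{0}={0}
  n10('baab'): parent n9 fail=0; on 'b' 0 → fail=1;  out {2}∪∅={2}
  n6('bbbaa'): parent n5 fail=3; on 'a' 3→8 → fail=9;  out ∅∪∅=∅
  n7('bbbaab'): parent n6 fail=9; on 'b' 9 → fail=10;  out {1}∪{2}={1,2}

Text stream:
i=0 'b': node 0→1
i=1 'b': node 1→2
i=2 'a': node 2→3  ** P0@[0:2]
i=3 'c': node 3→0 ·f
i=4 'b': node 0→1
i=5 'c': node 1→0 ·f
i=6 'b': node 0→1
i=7 'b': node 1→2
i=8 'a': node 2→3  ** P0@[6:8]
i=9 'c': node 3→0 ·f
i=10 'c': node 0→0
i=11 'b': node 0→1
i=12 'b': node 1→2
i=13 'b': node 2→4
i=14 'a': node 4→5  ** P0@[12:14]
i=15 'a': node 5→6
i=16 'b': node 6→7  ** P1@[11:16],P2@[13:16]
i=17 'b': node 7→2 ·f
i=18 'a': node 2→3  ** P0@[16:18]
i=19 'a': node 3→9 ·f
i=20 'b': node 9→10  ** P2@[17:20]
i=21 'c': node 10→0 ·f
i=22 'a': node 0→0
i=23 'b': node 0→1
i=24 'b': node 1→2
i=25 'a': node 2→3  ** P0@[23:25]
i=26 'c': node 3→0 ·f
i=27 'b': node 0→1
i=28 'b': node 1→2
i=29 'a': node 2→3  ** P0@[27:29]
i=30 'a': node 3→9 ·f
i=31 'b': node 9→10  ** P2@[28:31]
i=32 'c': node 10→0 ·f
i=33 'b': node 0→1
i=34 'b': node 1→2
i=35 'a': node 2→3  ** P0@[33:35]
i=36 'b': node 3→1 ·f
i=37 'b': node 1→2
i=38 'b': node 2→4
i=39 'a': node 4→5  ** P0@[37:39]
i=40 'a': node 5→6
i=41 'b': node 6→7  ** P1@[36:41],P2@[38:41]
i=42 'b': node 7→2 ·f
i=43 'b': node 2→4
i=44 'b': node 4→4 ·f
i=45 'a': node 4→5  ** P0@[43:45]
i=46 'a': node 5→6
i=47 'b': node 6→7  ** P1@[42:47],P2@[44:47]
i=48 'a': node 7→8 ·f
i=49 'a': node 8→9
i=50 'b': node 9→10  ** P2@[47:50]
i=51 'b': node 10→2 ·f
i=52 'b': node 2→4
i=53 'a': node 4→5  ** P0@[51:53]
i=54 'a': node 5→6
i=55 'b': node 6→7  ** P1@[50:55],P2@[52:55]
i=56 'b': node 7→2 ·f
i=57 'b': node 2→4
i=58 'b': node 4→4 ·f
i=59 'a': node 4→5  ** P0@[57:59]
i=60 'a': node 5→6
i=61 'b': node 6→7  ** P1@[56:61],P2@[58:61]
i=62 'b': node 7→2 ·f
i=63 'b': node 2→4
i=64 'a': node 4→5  ** P0@[62:64]
i=65 'b': node 5→1 ·f
i=66 'b': node 1→2
i=67 'b': node 2→4
i=68 'a': node 4→5  ** P0@[66:68]
i=69 'a': node 5→6
i=70 'b': node 6→7  ** P1@[65:70],P2@[67:70]
i=71 'b': node 7→2 ·f
i=72 'b': node 2→4
i=73 'a': node 4→5  ** P0@[71:73]
i=74 'a': node 5→6
i=75 'b': node 6→7  ** P1@[70:75],P2@[72:75]

Matches: [[2,0],[8,0],[14,0],[16,1],[16,2],[18,0],[20,2],[25,0],[29,0],[31,2],[35,0],[39,0],[41,1],[41,2],[45,0],[47,1],[47,2],[50,2],[53,0],[55,1],[55,2],[59,0],[61,1],[61,2],[64,0],[68,0],[70,1],[70,2],[73,0],[75,1],[75,2]]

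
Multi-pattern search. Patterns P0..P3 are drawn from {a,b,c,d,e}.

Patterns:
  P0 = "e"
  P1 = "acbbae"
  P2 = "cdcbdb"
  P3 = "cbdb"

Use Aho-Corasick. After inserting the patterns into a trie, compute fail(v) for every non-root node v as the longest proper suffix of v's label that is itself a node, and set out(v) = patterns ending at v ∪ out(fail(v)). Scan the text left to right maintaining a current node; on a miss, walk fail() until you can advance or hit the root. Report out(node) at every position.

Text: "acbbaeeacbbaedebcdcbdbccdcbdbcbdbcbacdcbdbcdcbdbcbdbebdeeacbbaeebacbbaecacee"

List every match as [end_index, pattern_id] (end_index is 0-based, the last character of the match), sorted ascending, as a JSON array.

Build:
Trie nodes:
  n0 'ε': a→2 c→8 e→1
  n1 'e': ·  [P0 ends]
  n2 'a': c→3
  n3 'ac': b→4
  n4 'acb': b→5
  n5 'acbb': a→6
  n6 'acbba': e→7
  n7 'acbbae': ·  [P1 ends]
  n8 'c': b→14 d→9
  n9 'cd': c→10
  n10 'cdc': b→11
  n11 'cdcb': d→12
  n12 'cdcbd': b→13
  n13 'cdcbdb': ·  [P2 ends]
  n14 'cb': d→15
  n15 'cbd': b→16
  n16 'cbdb': ·  [P3 ends]

Failure links (BFS by depth):
  n1('e'): parent n0 fail=0; on 'e' 0 → fail=0;  out {0}∪∅={0}
  n2('a'): parent n0 fail=0; on 'a' 0 → fail=0;  out ∅∪∅=∅
  n8('c'): parent n0 fail=0; on 'c' 0 → fail=0;  out ∅∪∅=∅
  n3('ac'): parent n2 fail=0; on 'c' 0 → fail=8;  out ∅∪∅=∅
  n9('cd'): parent n8 fail=0; on 'd' 0 → fail=0;  out ∅∪∅=∅
  n14('cb'): parent n8 fail=0; on 'b' 0 → fail=0;  out ∅∪∅=∅
  n4('acb'): parent n3 fail=8; on 'b' 8 → fail=14;  out ∅∪∅=∅
  n10('cdc'): parent n9 fail=0; on 'c' 0 → fail=8;  out ∅∪∅=∅
  n15('cbd'): parent n14 fail=0; on 'd' 0 → fail=0;  out ∅∪∅=∅
  n5('acbb'): parent n4 fail=14; on 'b' 14→0 → fail=0;  out ∅∪∅=∅
  n11('cdcb'): parent n10 fail=8; on 'b' 8 → fail=14;  out ∅∪∅=∅
  n16('cbdb'): parent n15 fail=0; on 'b' 0 → fail=0;  out {3}∪∅={3}
  n6('acbba'): parent n5 fail=0; on 'a' 0 → fail=2;  out ∅∪∅=∅
  n12('cdcbd'): parent n11 fail=14; on 'd' 14 → fail=15;  out ∅∪∅=∅
  n7('acbbae'): parent n6 fail=2; on 'e' 2→0 → fail=1;  out {1}∪{0}={0,1}
  n13('cdcbdb'): parent n12 fail=15; on 'b' 15 → fail=16;  out {2}∪{3}={2,3}

Run:
i=0 'a': node 0→2
i=1 'c': node 2→3
i=2 'b': node 3→4
i=3 'b': node 4→5
i=4 'a': node 5→6
i=5 'e': node 6→7  ** P0@[5:5],P1@[0:5]
i=6 'e': node 7→1 (fail-walked)  ** P0@[6:6]
i=7 'a': node 1→2 (fail-walked)
i=8 'c': node 2→3
i=9 'b': node 3→4
i=10 'b': node 4→5
i=11 'a': node 5→6
i=12 'e': node 6→7  ** P0@[12:12],P1@[7:12]
i=13 'd': node 7→0 (fail-walked)
i=14 'e': node 0→1  ** P0@[14:14]
i=15 'b': node 1→0 (fail-walked)
i=16 'c': node 0→8
i=17 'd': node 8→9
i=18 'c': node 9→10
i=19 'b': node 10→11
i=20 'd': node 11→12
i=21 'b': node 12→13  ** P2@[16:21],P3@[18:21]
i=22 'c': node 13→8 (fail-walked)
i=23 'c': node 8→8 (fail-walked)
i=24 'd': node 8→9
i=25 'c': node 9→10
i=26 'b': node 10→11
i=27 'd': node 11→12
i=28 'b': node 12→13  ** P2@[23:28],P3@[25:28]
i=29 'c': node 13→8 (fail-walked)
i=30 'b': node 8→14
i=31 'd': node 14→15
i=32 'b': node 15→16  ** P3@[29:32]
i=33 'c': node 16→8 (fail-walked)
i=34 'b': node 8→14
i=35 'a': node 14→2 (fail-walked)
i=36 'c': node 2→3
i=37 'd': node 3→9 (fail-walked)
i=38 'c': node 9→10
i=39 'b': node 10→11
i=40 'd': node 11→12
i=41 'b': node 12→13  ** P2@[36:41],P3@[38:41]
i=42 'c': node 13→8 (fail-walked)
i=43 'd': node 8→9
i=44 'c': node 9→10
i=45 'b': node 10→11
i=46 'd': node 11→12
i=47 'b': node 12→13  ** P2@[42:47],P3@[44:47]
i=48 'c': node 13→8 (fail-walked)
i=49 'b': node 8→14
i=50 'd': node 14→15
i=51 'b': node 15→16  ** P3@[48:51]
i=52 'e': node 16→1 (fail-walked)  ** P0@[52:52]
i=53 'b': node 1→0 (fail-walked)
i=54 'd': node 0→0
i=55 'e': node 0→1  ** P0@[55:55]
i=56 'e': node 1→1 (fail-walked)  ** P0@[56:56]
i=57 'a': node 1→2 (fail-walked)
i=58 'c': node 2→3
i=59 'b': node 3→4
i=60 'b': node 4→5
i=61 'a': node 5→6
i=62 'e': node 6→7  ** P0@[62:62],P1@[57:62]
i=63 'e': node 7→1 (fail-walked)  ** P0@[63:63]
i=64 'b': node 1→0 (fail-walked)
i=65 'a': node 0→2
i=66 'c': node 2→3
i=67 'b': node 3→4
i=68 'b': node 4→5
i=69 'a': node 5→6
i=70 'e': node 6→7  ** P0@[70:70],P1@[65:70]
i=71 'c': node 7→8 (fail-walked)
i=72 'a': node 8→2 (fail-walked)
i=73 'c': node 2→3
i=74 'e': node 3→1 (fail-walked)  ** P0@[74:74]
i=75 'e': node 1→1 (fail-walked)  ** P0@[75:75]

Result: [[5,0],[5,1],[6,0],[12,0],[12,1],[14,0],[21,2],[21,3],[28,2],[28,3],[32,3],[41,2],[41,3],[47,2],[47,3],[51,3],[52,0],[55,0],[56,0],[62,0],[62,1],[63,0],[70,0],[70,1],[74,0],[75,0]]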